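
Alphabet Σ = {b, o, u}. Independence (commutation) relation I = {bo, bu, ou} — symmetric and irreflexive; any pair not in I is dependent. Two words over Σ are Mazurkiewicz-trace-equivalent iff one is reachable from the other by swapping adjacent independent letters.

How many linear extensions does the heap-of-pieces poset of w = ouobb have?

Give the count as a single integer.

30

#0=o has no predecessor
#1=u has no predecessor
#2=o depends on [0:o]
#3=b has no predecessor
#4=b depends on [3:b]
sources: [0:o, 1:u, 3:b]
N(rest) = Σ N(rest − s) over sources s of rest; N(one piece) = 1:
  size 1 → [1]=1  [2]=1  [4]=1
  size 2 → [0,2]=1  [1,2]=2  [1,4]=2  [2,4]=2  [3,4]=1
  size 3 → [0,1,2]=3  [0,2,4]=3  [1,2,4]=6  [1,3,4]=3  [2,3,4]=3
  first=0(o) contributes 12
  first=1(u) contributes 6
  first=3(b) contributes 12
|[w]| = 30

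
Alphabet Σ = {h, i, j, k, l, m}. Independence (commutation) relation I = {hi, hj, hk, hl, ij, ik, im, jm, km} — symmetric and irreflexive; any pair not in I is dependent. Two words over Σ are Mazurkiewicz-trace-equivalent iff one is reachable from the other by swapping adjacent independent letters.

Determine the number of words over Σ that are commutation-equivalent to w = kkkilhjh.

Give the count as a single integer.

#0=k has no predecessor
#1=k depends on [0:k]
#2=k depends on [1:k]
#3=i has no predecessor
#4=l depends on [2:k, 3:i]
#5=h has no predecessor
#6=j depends on [4:l]
#7=h depends on [5:h]
sources: [0:k, 3:i, 5:h]
N(rest) = Σ N(rest − s) over sources s of rest; N(one piece) = 1:
  size 1 → [6]=1  [7]=1
  size 2 → [4,6]=1  [5,7]=1  [6,7]=2
  size 3 → [2,4,6]=1  [3,4,6]=1  [4,6,7]=3  [5,6,7]=3
  size 4 → [1,2,4,6]=1  [2,3,4,6]=2  [2,4,6,7]=4  [3,4,6,7]=4  [4,5,6,7]=6
  size 5 → [0,1,2,4,6]=1  [1,2,3,4,6]=3  [1,2,4,6,7]=5  [2,3,4,6,7]=10  [2,4,5,6,7]=10  [3,4,5,6,7]=10
  size 6 → [0,1,2,3,4,6]=4  [0,1,2,4,6,7]=6  [1,2,3,4,6,7]=18  [1,2,4,5,6,7]=15  [2,3,4,5,6,7]=30
  first=0(k) contributes 63
  first=3(i) contributes 21
  first=5(h) contributes 28
|[w]| = 112

112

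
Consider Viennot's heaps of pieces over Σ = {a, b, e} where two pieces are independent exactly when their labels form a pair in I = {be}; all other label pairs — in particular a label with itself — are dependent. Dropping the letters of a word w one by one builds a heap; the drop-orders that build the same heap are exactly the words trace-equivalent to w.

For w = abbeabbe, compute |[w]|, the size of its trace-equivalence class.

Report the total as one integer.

#0=a has no predecessor
#1=b depends on [0:a]
#2=b depends on [1:b]
#3=e depends on [0:a]
#4=a depends on [2:b, 3:e]
#5=b depends on [4:a]
#6=b depends on [5:b]
#7=e depends on [4:a]
sources: [0:a]
N(rest) = Σ N(rest − s) over sources s of rest; N(one piece) = 1:
  size 1 → [6]=1  [7]=1
  size 2 → [5,6]=1  [6,7]=2
  size 3 → [5,6,7]=3
  size 4 → [4,5,6,7]=3
  size 5 → [2,4,5,6,7]=3  [3,4,5,6,7]=3
  size 6 → [1,2,4,5,6,7]=3  [2,3,4,5,6,7]=6
  first=0(a) contributes 9

9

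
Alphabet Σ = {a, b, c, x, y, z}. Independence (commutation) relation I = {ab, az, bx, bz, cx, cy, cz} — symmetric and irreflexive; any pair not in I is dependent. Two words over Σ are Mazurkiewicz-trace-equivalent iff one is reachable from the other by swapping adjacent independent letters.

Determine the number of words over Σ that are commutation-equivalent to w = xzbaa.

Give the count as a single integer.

piece 0:x — minimal
piece 1:z rests on {0:x}
piece 2:b — minimal
piece 3:a rests on {0:x}
piece 4:a rests on {3:a}
minimal pieces: {0:x, 2:b}
ways to finish when only these pieces remain (= sum over removing one remaining piece with nothing left below it):
  1 left: {1}→1  {2}→1  {4}→1
  2 left: {1,2}→2  {1,4}→2  {2,4}→2  {3,4}→1
  3 left: {1,2,4}→6  {1,3,4}→3  {2,3,4}→3
  placing 0:x first → 12 extensions
  placing 2:b first → 3 extensions
total linear extensions = 15

15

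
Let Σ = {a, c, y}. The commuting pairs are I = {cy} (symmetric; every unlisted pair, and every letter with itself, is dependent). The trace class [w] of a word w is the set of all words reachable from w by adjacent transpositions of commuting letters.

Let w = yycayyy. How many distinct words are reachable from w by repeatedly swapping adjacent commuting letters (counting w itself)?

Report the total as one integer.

#0=y has no predecessor
#1=y depends on [0:y]
#2=c has no predecessor
#3=a depends on [1:y, 2:c]
#4=y depends on [3:a]
#5=y depends on [4:y]
#6=y depends on [5:y]
sources: [0:y, 2:c]
N(rest) = Σ N(rest − s) over sources s of rest; N(one piece) = 1:
  size 1 → [6]=1
  size 2 → [5,6]=1
  size 3 → [4,5,6]=1
  size 4 → [3,4,5,6]=1
  size 5 → [1,3,4,5,6]=1  [2,3,4,5,6]=1
  first=0(y) contributes 2
  first=2(c) contributes 1
|[w]| = 3

3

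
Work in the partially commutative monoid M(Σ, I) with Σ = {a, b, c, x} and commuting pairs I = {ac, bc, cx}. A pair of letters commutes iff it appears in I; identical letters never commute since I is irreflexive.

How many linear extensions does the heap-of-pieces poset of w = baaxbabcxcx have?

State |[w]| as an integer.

55

#0=b has no predecessor
#1=a depends on [0:b]
#2=a depends on [1:a]
#3=x depends on [2:a]
#4=b depends on [3:x]
#5=a depends on [4:b]
#6=b depends on [5:a]
#7=c has no predecessor
#8=x depends on [6:b]
#9=c depends on [7:c]
#10=x depends on [8:x]
sources: [0:b, 7:c]
N(rest) = Σ N(rest − s) over sources s of rest; N(one piece) = 1:
  size 1 → [9]=1  [10]=1
  size 2 → [7,9]=1  [8,10]=1  [9,10]=2
  size 3 → [6,8,10]=1  [7,9,10]=3  [8,9,10]=3
  size 4 → [5,6,8,10]=1  [6,8,9,10]=4  [7,8,9,10]=6
  size 5 → [4,5,6,8,10]=1  [5,6,8,9,10]=5  [6,7,8,9,10]=10
  size 6 → [3,4,5,6,8,10]=1  [4,5,6,8,9,10]=6  [5,6,7,8,9,10]=15
  size 7 → [2,3,4,5,6,8,10]=1  [3,4,5,6,8,9,10]=7  [4,5,6,7,8,9,10]=21
  size 8 → [1,2,3,4,5,6,8,10]=1  [2,3,4,5,6,8,9,10]=8  [3,4,5,6,7,8,9,10]=28
  size 9 → [0,1,2,3,4,5,6,8,10]=1  [1,2,3,4,5,6,8,9,10]=9  [2,3,4,5,6,7,8,9,10]=36
  first=0(b) contributes 45
  first=7(c) contributes 10
|[w]| = 55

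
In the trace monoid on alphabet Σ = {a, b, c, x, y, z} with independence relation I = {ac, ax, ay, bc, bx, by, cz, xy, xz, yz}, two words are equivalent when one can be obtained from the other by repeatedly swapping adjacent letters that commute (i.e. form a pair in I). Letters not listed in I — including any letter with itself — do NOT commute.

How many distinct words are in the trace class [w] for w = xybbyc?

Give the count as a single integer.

45

0(x) covers ∅
1(y) covers ∅
2(b) covers ∅
3(b) covers 2:b
4(y) covers 1:y
5(c) covers 0:x, 4:y
floor of heap: 0:x, 1:y, 2:b
completions by unplaced set U, small U first (add the entries for U minus each lowest piece of U):
  |U|=1: {3}:1  {5}:1
  |U|=2: {0,5}:1  {2,3}:1  {3,5}:2  {4,5}:1
  |U|=3: {0,3,5}:3  {0,4,5}:2  {1,4,5}:1  {2,3,5}:3  {3,4,5}:3
  |U|=4: {0,1,4,5}:3  {0,2,3,5}:6  {0,3,4,5}:8  {1,3,4,5}:4  {2,3,4,5}:6
  start at 0(x): 10
  start at 1(y): 20
  start at 2(b): 15
sum over floor = 45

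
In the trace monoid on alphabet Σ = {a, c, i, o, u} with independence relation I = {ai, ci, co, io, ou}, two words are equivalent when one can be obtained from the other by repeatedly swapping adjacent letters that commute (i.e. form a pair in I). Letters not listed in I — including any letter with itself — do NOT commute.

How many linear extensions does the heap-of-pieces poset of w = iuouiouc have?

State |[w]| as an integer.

28

piece 0:i — minimal
piece 1:u rests on {0:i}
piece 2:o — minimal
piece 3:u rests on {1:u}
piece 4:i rests on {3:u}
piece 5:o rests on {2:o}
piece 6:u rests on {4:i}
piece 7:c rests on {6:u}
minimal pieces: {0:i, 2:o}
ways to finish when only these pieces remain (= sum over removing one remaining piece with nothing left below it):
  1 left: {5}→1  {7}→1
  2 left: {2,5}→1  {5,7}→2  {6,7}→1
  3 left: {2,5,7}→3  {4,6,7}→1  {5,6,7}→3
  4 left: {2,5,6,7}→6  {3,4,6,7}→1  {4,5,6,7}→4
  5 left: {1,3,4,6,7}→1  {2,4,5,6,7}→10  {3,4,5,6,7}→5
  6 left: {0,1,3,4,6,7}→1  {1,3,4,5,6,7}→6  {2,3,4,5,6,7}→15
  placing 0:i first → 21 extensions
  placing 2:o first → 7 extensions
total linear extensions = 28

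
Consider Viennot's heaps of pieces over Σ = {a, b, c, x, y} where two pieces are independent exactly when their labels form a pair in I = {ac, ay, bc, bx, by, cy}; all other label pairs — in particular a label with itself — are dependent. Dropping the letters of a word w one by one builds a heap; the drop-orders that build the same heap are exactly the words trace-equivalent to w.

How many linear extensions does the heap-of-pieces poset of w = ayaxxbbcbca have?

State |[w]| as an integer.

241

piece 0:a — minimal
piece 1:y — minimal
piece 2:a rests on {0:a}
piece 3:x rests on {1:y, 2:a}
piece 4:x rests on {3:x}
piece 5:b rests on {2:a}
piece 6:b rests on {5:b}
piece 7:c rests on {4:x}
piece 8:b rests on {6:b}
piece 9:c rests on {7:c}
piece 10:a rests on {4:x, 8:b}
minimal pieces: {0:a, 1:y}
ways to finish when only these pieces remain (= sum over removing one remaining piece with nothing left below it):
  1 left: {9}→1  {10}→1
  2 left: {7,9}→1  {8,10}→1  {9,10}→2
  3 left: {6,8,10}→1  {7,9,10}→3  {8,9,10}→3
  4 left: {4,7,9,10}→3  {5,6,8,10}→1  {6,8,9,10}→4  {7,8,9,10}→6
  5 left: {3,4,7,9,10}→3  {4,7,8,9,10}→9  {5,6,8,9,10}→5  {6,7,8,9,10}→10
  6 left: {1,3,4,7,9,10}→3  {3,4,7,8,9,10}→12  {4,6,7,8,9,10}→19  {5,6,7,8,9,10}→15
  7 left: {1,3,4,7,8,9,10}→15  {3,4,6,7,8,9,10}→31  {4,5,6,7,8,9,10}→34
  8 left: {1,3,4,6,7,8,9,10}→46  {3,4,5,6,7,8,9,10}→65
  9 left: {1,3,4,5,6,7,8,9,10}→111  {2,3,4,5,6,7,8,9,10}→65
  placing 0:a first → 176 extensions
  placing 1:y first → 65 extensions
total linear extensions = 241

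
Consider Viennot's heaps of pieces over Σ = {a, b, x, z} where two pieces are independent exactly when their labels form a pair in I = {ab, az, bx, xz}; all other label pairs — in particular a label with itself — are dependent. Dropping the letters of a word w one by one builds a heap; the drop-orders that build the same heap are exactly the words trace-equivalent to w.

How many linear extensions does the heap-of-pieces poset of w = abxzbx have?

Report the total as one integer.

20

piece 0:a — minimal
piece 1:b — minimal
piece 2:x rests on {0:a}
piece 3:z rests on {1:b}
piece 4:b rests on {3:z}
piece 5:x rests on {2:x}
minimal pieces: {0:a, 1:b}
ways to finish when only these pieces remain (= sum over removing one remaining piece with nothing left below it):
  1 left: {4}→1  {5}→1
  2 left: {2,5}→1  {3,4}→1  {4,5}→2
  3 left: {0,2,5}→1  {1,3,4}→1  {2,4,5}→3  {3,4,5}→3
  4 left: {0,2,4,5}→4  {1,3,4,5}→4  {2,3,4,5}→6
  placing 0:a first → 10 extensions
  placing 1:b first → 10 extensions
total linear extensions = 20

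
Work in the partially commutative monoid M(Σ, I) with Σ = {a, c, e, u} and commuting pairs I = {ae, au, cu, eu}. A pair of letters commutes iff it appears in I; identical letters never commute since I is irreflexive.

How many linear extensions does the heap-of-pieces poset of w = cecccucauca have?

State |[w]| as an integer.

55

drop 0:c onto floor
drop 1:e onto {0:c}
drop 2:c onto {1:e}
drop 3:c onto {2:c}
drop 4:c onto {3:c}
drop 5:u onto floor
drop 6:c onto {4:c}
drop 7:a onto {6:c}
drop 8:u onto {5:u}
drop 9:c onto {7:a}
drop 10:a onto {9:c}
ground layer = {0:c, 5:u}
drop-orders for the pieces not yet dropped (sum over which currently-grounded one goes next):
  1 to go: {8} 1  {10} 1
  2 to go: {5,8} 1  {8,10} 2  {9,10} 1
  3 to go: {5,8,10} 3  {7,9,10} 1  {8,9,10} 3
  4 to go: {5,8,9,10} 6  {6,7,9,10} 1  {7,8,9,10} 4
  5 to go: {4,6,7,9,10} 1  {5,7,8,9,10} 10  {6,7,8,9,10} 5
  6 to go: {3,4,6,7,9,10} 1  {4,6,7,8,9,10} 6  {5,6,7,8,9,10} 15
  7 to go: {2,3,4,6,7,9,10} 1  {3,4,6,7,8,9,10} 7  {4,5,6,7,8,9,10} 21
  8 to go: {1,2,3,4,6,7,9,10} 1  {2,3,4,6,7,8,9,10} 8  {3,4,5,6,7,8,9,10} 28
  9 to go: {0,1,2,3,4,6,7,9,10} 1  {1,2,3,4,6,7,8,9,10} 9  {2,3,4,5,6,7,8,9,10} 36
  if 0:c drops first: 45 orders
  if 5:u drops first: 10 orders
heap linearizations: 55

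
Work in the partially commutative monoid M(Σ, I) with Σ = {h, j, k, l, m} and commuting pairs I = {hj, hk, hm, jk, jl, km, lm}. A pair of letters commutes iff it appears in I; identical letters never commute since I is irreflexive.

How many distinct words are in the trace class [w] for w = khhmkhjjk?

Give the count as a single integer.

1680

0(k) covers ∅
1(h) covers ∅
2(h) covers 1:h
3(m) covers ∅
4(k) covers 0:k
5(h) covers 2:h
6(j) covers 3:m
7(j) covers 6:j
8(k) covers 4:k
floor of heap: 0:k, 1:h, 3:m
completions by unplaced set U, small U first (add the entries for U minus each lowest piece of U):
  |U|=1: {5}:1  {7}:1  {8}:1
  |U|=2: {2,5}:1  {4,8}:1  {5,7}:2  {5,8}:2  {6,7}:1  {7,8}:2
  |U|=3: {0,4,8}:1  {1,2,5}:1  {2,5,7}:3  {2,5,8}:3  {3,6,7}:1  {4,5,8}:3  {4,7,8}:3  {5,6,7}:3  {5,7,8}:6  {6,7,8}:3
  |U|=4: {0,4,5,8}:4  {0,4,7,8}:4  {1,2,5,7}:4  {1,2,5,8}:4  {2,4,5,8}:6  {2,5,6,7}:6  {2,5,7,8}:12  {3,5,6,7}:4  {3,6,7,8}:4  {4,5,7,8}:12  {4,6,7,8}:6  {5,6,7,8}:12
  |U|=5: {0,2,4,5,8}:10  {0,4,5,7,8}:20  {0,4,6,7,8}:10  {1,2,4,5,8}:10  {1,2,5,6,7}:10  {1,2,5,7,8}:20  {2,3,5,6,7}:10  {2,4,5,7,8}:30  {2,5,6,7,8}:30  {3,4,6,7,8}:10  {3,5,6,7,8}:20  {4,5,6,7,8}:30
  |U|=6: {0,1,2,4,5,8}:20  {0,2,4,5,7,8}:60  {0,3,4,6,7,8}:20  {0,4,5,6,7,8}:60  {1,2,3,5,6,7}:20  {1,2,4,5,7,8}:60  {1,2,5,6,7,8}:60  {2,3,5,6,7,8}:60  {2,4,5,6,7,8}:90  {3,4,5,6,7,8}:60
  |U|=7: {0,1,2,4,5,7,8}:140  {0,2,4,5,6,7,8}:210  {0,3,4,5,6,7,8}:140  {1,2,3,5,6,7,8}:140  {1,2,4,5,6,7,8}:210  {2,3,4,5,6,7,8}:210
  start at 0(k): 560
  start at 1(h): 560
  start at 3(m): 560
sum over floor = 1680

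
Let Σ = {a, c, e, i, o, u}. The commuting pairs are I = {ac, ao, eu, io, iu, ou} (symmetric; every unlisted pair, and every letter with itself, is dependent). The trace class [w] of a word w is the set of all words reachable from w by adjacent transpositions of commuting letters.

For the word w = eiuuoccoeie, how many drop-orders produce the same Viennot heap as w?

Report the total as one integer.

20

drop 0:e onto floor
drop 1:i onto {0:e}
drop 2:u onto floor
drop 3:u onto {2:u}
drop 4:o onto {0:e}
drop 5:c onto {1:i, 3:u, 4:o}
drop 6:c onto {5:c}
drop 7:o onto {6:c}
drop 8:e onto {7:o}
drop 9:i onto {8:e}
drop 10:e onto {9:i}
ground layer = {0:e, 2:u}
drop-orders for the pieces not yet dropped (sum over which currently-grounded one goes next):
  1 to go: {10} 1
  2 to go: {9,10} 1
  3 to go: {8,9,10} 1
  4 to go: {7,8,9,10} 1
  5 to go: {6,7,8,9,10} 1
  6 to go: {5,6,7,8,9,10} 1
  7 to go: {1,5,6,7,8,9,10} 1  {3,5,6,7,8,9,10} 1  {4,5,6,7,8,9,10} 1
  8 to go: {1,3,5,6,7,8,9,10} 2  {1,4,5,6,7,8,9,10} 2  {2,3,5,6,7,8,9,10} 1  {3,4,5,6,7,8,9,10} 2
  9 to go: {0,1,4,5,6,7,8,9,10} 2  {1,2,3,5,6,7,8,9,10} 3  {1,3,4,5,6,7,8,9,10} 6  {2,3,4,5,6,7,8,9,10} 3
  if 0:e drops first: 12 orders
  if 2:u drops first: 8 orders
heap linearizations: 20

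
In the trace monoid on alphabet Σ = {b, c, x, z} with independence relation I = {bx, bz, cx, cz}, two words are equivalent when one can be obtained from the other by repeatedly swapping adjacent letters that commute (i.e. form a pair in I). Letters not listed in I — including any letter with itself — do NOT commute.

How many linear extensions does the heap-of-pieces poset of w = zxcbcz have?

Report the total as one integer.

20

drop 0:z onto floor
drop 1:x onto {0:z}
drop 2:c onto floor
drop 3:b onto {2:c}
drop 4:c onto {3:b}
drop 5:z onto {1:x}
ground layer = {0:z, 2:c}
drop-orders for the pieces not yet dropped (sum over which currently-grounded one goes next):
  1 to go: {4} 1  {5} 1
  2 to go: {1,5} 1  {3,4} 1  {4,5} 2
  3 to go: {0,1,5} 1  {1,4,5} 3  {2,3,4} 1  {3,4,5} 3
  4 to go: {0,1,4,5} 4  {1,3,4,5} 6  {2,3,4,5} 4
  if 0:z drops first: 10 orders
  if 2:c drops first: 10 orders
heap linearizations: 20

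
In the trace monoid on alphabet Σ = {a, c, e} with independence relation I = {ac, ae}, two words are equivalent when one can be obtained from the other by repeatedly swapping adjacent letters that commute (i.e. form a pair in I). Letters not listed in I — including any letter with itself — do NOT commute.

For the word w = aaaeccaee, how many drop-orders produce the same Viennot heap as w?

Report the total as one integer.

126

drop 0:a onto floor
drop 1:a onto {0:a}
drop 2:a onto {1:a}
drop 3:e onto floor
drop 4:c onto {3:e}
drop 5:c onto {4:c}
drop 6:a onto {2:a}
drop 7:e onto {5:c}
drop 8:e onto {7:e}
ground layer = {0:a, 3:e}
drop-orders for the pieces not yet dropped (sum over which currently-grounded one goes next):
  1 to go: {6} 1  {8} 1
  2 to go: {2,6} 1  {6,8} 2  {7,8} 1
  3 to go: {1,2,6} 1  {2,6,8} 3  {5,7,8} 1  {6,7,8} 3
  4 to go: {0,1,2,6} 1  {1,2,6,8} 4  {2,6,7,8} 6  {4,5,7,8} 1  {5,6,7,8} 4
  5 to go: {0,1,2,6,8} 5  {1,2,6,7,8} 10  {2,5,6,7,8} 10  {3,4,5,7,8} 1  {4,5,6,7,8} 5
  6 to go: {0,1,2,6,7,8} 15  {1,2,5,6,7,8} 20  {2,4,5,6,7,8} 15  {3,4,5,6,7,8} 6
  7 to go: {0,1,2,5,6,7,8} 35  {1,2,4,5,6,7,8} 35  {2,3,4,5,6,7,8} 21
  if 0:a drops first: 56 orders
  if 3:e drops first: 70 orders
heap linearizations: 126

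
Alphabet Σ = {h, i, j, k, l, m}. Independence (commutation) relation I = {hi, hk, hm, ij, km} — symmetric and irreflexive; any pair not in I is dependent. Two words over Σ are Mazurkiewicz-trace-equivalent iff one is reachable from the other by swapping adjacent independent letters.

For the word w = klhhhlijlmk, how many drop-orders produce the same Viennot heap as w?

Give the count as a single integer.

4

#0=k has no predecessor
#1=l depends on [0:k]
#2=h depends on [1:l]
#3=h depends on [2:h]
#4=h depends on [3:h]
#5=l depends on [4:h]
#6=i depends on [5:l]
#7=j depends on [5:l]
#8=l depends on [6:i, 7:j]
#9=m depends on [8:l]
#10=k depends on [8:l]
sources: [0:k]
N(rest) = Σ N(rest − s) over sources s of rest; N(one piece) = 1:
  size 1 → [9]=1  [10]=1
  size 2 → [9,10]=2
  size 3 → [8,9,10]=2
  size 4 → [6,8,9,10]=2  [7,8,9,10]=2
  size 5 → [6,7,8,9,10]=4
  size 6 → [5,6,7,8,9,10]=4
  size 7 → [4,5,6,7,8,9,10]=4
  size 8 → [3,4,5,6,7,8,9,10]=4
  size 9 → [2,3,4,5,6,7,8,9,10]=4
  first=0(k) contributes 4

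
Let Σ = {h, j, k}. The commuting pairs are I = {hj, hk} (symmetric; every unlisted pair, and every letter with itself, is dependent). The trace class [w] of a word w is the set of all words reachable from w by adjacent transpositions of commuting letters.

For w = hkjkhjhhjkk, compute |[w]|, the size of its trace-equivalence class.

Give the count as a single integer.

0(h) covers ∅
1(k) covers ∅
2(j) covers 1:k
3(k) covers 2:j
4(h) covers 0:h
5(j) covers 3:k
6(h) covers 4:h
7(h) covers 6:h
8(j) covers 5:j
9(k) covers 8:j
10(k) covers 9:k
floor of heap: 0:h, 1:k
completions by unplaced set U, small U first (add the entries for U minus each lowest piece of U):
  |U|=1: {7}:1  {10}:1
  |U|=2: {6,7}:1  {7,10}:2  {9,10}:1
  |U|=3: {4,6,7}:1  {6,7,10}:3  {7,9,10}:3  {8,9,10}:1
  |U|=4: {0,4,6,7}:1  {4,6,7,10}:4  {5,8,9,10}:1  {6,7,9,10}:6  {7,8,9,10}:4
  |U|=5: {0,4,6,7,10}:5  {3,5,8,9,10}:1  {4,6,7,9,10}:10  {5,7,8,9,10}:5  {6,7,8,9,10}:10
  |U|=6: {0,4,6,7,9,10}:15  {2,3,5,8,9,10}:1  {3,5,7,8,9,10}:6  {4,6,7,8,9,10}:20  {5,6,7,8,9,10}:15
  |U|=7: {0,4,6,7,8,9,10}:35  {1,2,3,5,8,9,10}:1  {2,3,5,7,8,9,10}:7  {3,5,6,7,8,9,10}:21  {4,5,6,7,8,9,10}:35
  |U|=8: {0,4,5,6,7,8,9,10}:70  {1,2,3,5,7,8,9,10}:8  {2,3,5,6,7,8,9,10}:28  {3,4,5,6,7,8,9,10}:56
  |U|=9: {0,3,4,5,6,7,8,9,10}:126  {1,2,3,5,6,7,8,9,10}:36  {2,3,4,5,6,7,8,9,10}:84
  start at 0(h): 120
  start at 1(k): 210
sum over floor = 330

330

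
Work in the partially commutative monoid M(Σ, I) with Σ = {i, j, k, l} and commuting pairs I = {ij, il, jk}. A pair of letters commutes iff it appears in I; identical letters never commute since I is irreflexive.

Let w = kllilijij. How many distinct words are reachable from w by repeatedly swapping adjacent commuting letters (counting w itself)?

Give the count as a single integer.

#0=k has no predecessor
#1=l depends on [0:k]
#2=l depends on [1:l]
#3=i depends on [0:k]
#4=l depends on [2:l]
#5=i depends on [3:i]
#6=j depends on [4:l]
#7=i depends on [5:i]
#8=j depends on [6:j]
sources: [0:k]
N(rest) = Σ N(rest − s) over sources s of rest; N(one piece) = 1:
  size 1 → [7]=1  [8]=1
  size 2 → [5,7]=1  [6,8]=1  [7,8]=2
  size 3 → [3,5,7]=1  [4,6,8]=1  [5,7,8]=3  [6,7,8]=3
  size 4 → [2,4,6,8]=1  [3,5,7,8]=4  [4,6,7,8]=4  [5,6,7,8]=6
  size 5 → [1,2,4,6,8]=1  [2,4,6,7,8]=5  [3,5,6,7,8]=10  [4,5,6,7,8]=10
  size 6 → [1,2,4,6,7,8]=6  [2,4,5,6,7,8]=15  [3,4,5,6,7,8]=20
  size 7 → [1,2,4,5,6,7,8]=21  [2,3,4,5,6,7,8]=35
  first=0(k) contributes 56

56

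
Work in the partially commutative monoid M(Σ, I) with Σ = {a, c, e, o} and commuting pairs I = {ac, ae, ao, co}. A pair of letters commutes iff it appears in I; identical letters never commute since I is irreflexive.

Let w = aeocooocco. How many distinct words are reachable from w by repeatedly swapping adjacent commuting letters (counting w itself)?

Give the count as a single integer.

drop 0:a onto floor
drop 1:e onto floor
drop 2:o onto {1:e}
drop 3:c onto {1:e}
drop 4:o onto {2:o}
drop 5:o onto {4:o}
drop 6:o onto {5:o}
drop 7:c onto {3:c}
drop 8:c onto {7:c}
drop 9:o onto {6:o}
ground layer = {0:a, 1:e}
drop-orders for the pieces not yet dropped (sum over which currently-grounded one goes next):
  1 to go: {0} 1  {8} 1  {9} 1
  2 to go: {0,8} 2  {0,9} 2  {6,9} 1  {7,8} 1  {8,9} 2
  3 to go: {0,6,9} 3  {0,7,8} 3  {0,8,9} 6  {3,7,8} 1  {5,6,9} 1  {6,8,9} 3  {7,8,9} 3
  4 to go: {0,3,7,8} 4  {0,5,6,9} 4  {0,6,8,9} 12  {0,7,8,9} 12  {3,7,8,9} 4  {4,5,6,9} 1  {5,6,8,9} 4  {6,7,8,9} 6
  5 to go: {0,3,7,8,9} 20  {0,4,5,6,9} 5  {0,5,6,8,9} 20  {0,6,7,8,9} 30  {2,4,5,6,9} 1  {3,6,7,8,9} 10  {4,5,6,8,9} 5  {5,6,7,8,9} 10
  6 to go: {0,2,4,5,6,9} 6  {0,3,6,7,8,9} 60  {0,4,5,6,8,9} 30  {0,5,6,7,8,9} 60  {2,4,5,6,8,9} 6  {3,5,6,7,8,9} 20  {4,5,6,7,8,9} 15
  7 to go: {0,2,4,5,6,8,9} 42  {0,3,5,6,7,8,9} 140  {0,4,5,6,7,8,9} 105  {2,4,5,6,7,8,9} 21  {3,4,5,6,7,8,9} 35
  8 to go: {0,2,4,5,6,7,8,9} 168  {0,3,4,5,6,7,8,9} 280  {2,3,4,5,6,7,8,9} 56
  if 0:a drops first: 56 orders
  if 1:e drops first: 504 orders
heap linearizations: 560

560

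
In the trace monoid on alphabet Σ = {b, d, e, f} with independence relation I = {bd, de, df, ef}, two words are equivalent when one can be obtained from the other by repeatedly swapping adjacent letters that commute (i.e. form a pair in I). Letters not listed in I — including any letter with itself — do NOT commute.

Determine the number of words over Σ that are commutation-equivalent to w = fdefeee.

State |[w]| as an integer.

105

#0=f has no predecessor
#1=d has no predecessor
#2=e has no predecessor
#3=f depends on [0:f]
#4=e depends on [2:e]
#5=e depends on [4:e]
#6=e depends on [5:e]
sources: [0:f, 1:d, 2:e]
N(rest) = Σ N(rest − s) over sources s of rest; N(one piece) = 1:
  size 1 → [1]=1  [3]=1  [6]=1
  size 2 → [0,3]=1  [1,3]=2  [1,6]=2  [3,6]=2  [5,6]=1
  size 3 → [0,1,3]=3  [0,3,6]=3  [1,3,6]=6  [1,5,6]=3  [3,5,6]=3  [4,5,6]=1
  size 4 → [0,1,3,6]=12  [0,3,5,6]=6  [1,3,5,6]=12  [1,4,5,6]=4  [2,4,5,6]=1  [3,4,5,6]=4
  size 5 → [0,1,3,5,6]=30  [0,3,4,5,6]=10  [1,2,4,5,6]=5  [1,3,4,5,6]=20  [2,3,4,5,6]=5
  first=0(f) contributes 30
  first=1(d) contributes 15
  first=2(e) contributes 60
|[w]| = 105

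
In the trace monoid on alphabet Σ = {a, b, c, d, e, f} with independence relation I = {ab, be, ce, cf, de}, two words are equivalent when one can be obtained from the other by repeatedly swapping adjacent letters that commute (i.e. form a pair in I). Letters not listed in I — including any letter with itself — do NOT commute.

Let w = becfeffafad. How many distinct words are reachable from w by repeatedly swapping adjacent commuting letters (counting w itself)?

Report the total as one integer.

#0=b has no predecessor
#1=e has no predecessor
#2=c depends on [0:b]
#3=f depends on [0:b, 1:e]
#4=e depends on [3:f]
#5=f depends on [4:e]
#6=f depends on [5:f]
#7=a depends on [2:c, 6:f]
#8=f depends on [7:a]
#9=a depends on [8:f]
#10=d depends on [9:a]
sources: [0:b, 1:e]
N(rest) = Σ N(rest − s) over sources s of rest; N(one piece) = 1:
  size 1 → [10]=1
  size 2 → [9,10]=1
  size 3 → [8,9,10]=1
  size 4 → [7,8,9,10]=1
  size 5 → [2,7,8,9,10]=1  [6,7,8,9,10]=1
  size 6 → [2,6,7,8,9,10]=2  [5,6,7,8,9,10]=1
  size 7 → [2,5,6,7,8,9,10]=3  [4,5,6,7,8,9,10]=1
  size 8 → [2,4,5,6,7,8,9,10]=4  [3,4,5,6,7,8,9,10]=1
  size 9 → [1,3,4,5,6,7,8,9,10]=1  [2,3,4,5,6,7,8,9,10]=5
  first=0(b) contributes 6
  first=1(e) contributes 5
|[w]| = 11

11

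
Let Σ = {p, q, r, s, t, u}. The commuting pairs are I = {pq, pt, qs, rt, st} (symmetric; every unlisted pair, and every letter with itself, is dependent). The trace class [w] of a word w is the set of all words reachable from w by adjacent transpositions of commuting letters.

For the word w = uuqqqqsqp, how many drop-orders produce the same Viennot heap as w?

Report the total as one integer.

drop 0:u onto floor
drop 1:u onto {0:u}
drop 2:q onto {1:u}
drop 3:q onto {2:q}
drop 4:q onto {3:q}
drop 5:q onto {4:q}
drop 6:s onto {1:u}
drop 7:q onto {5:q}
drop 8:p onto {6:s}
ground layer = {0:u}
drop-orders for the pieces not yet dropped (sum over which currently-grounded one goes next):
  1 to go: {7} 1  {8} 1
  2 to go: {5,7} 1  {6,8} 1  {7,8} 2
  3 to go: {4,5,7} 1  {5,7,8} 3  {6,7,8} 3
  4 to go: {3,4,5,7} 1  {4,5,7,8} 4  {5,6,7,8} 6
  5 to go: {2,3,4,5,7} 1  {3,4,5,7,8} 5  {4,5,6,7,8} 10
  6 to go: {2,3,4,5,7,8} 6  {3,4,5,6,7,8} 15
  7 to go: {2,3,4,5,6,7,8} 21
  if 0:u drops first: 21 orders

21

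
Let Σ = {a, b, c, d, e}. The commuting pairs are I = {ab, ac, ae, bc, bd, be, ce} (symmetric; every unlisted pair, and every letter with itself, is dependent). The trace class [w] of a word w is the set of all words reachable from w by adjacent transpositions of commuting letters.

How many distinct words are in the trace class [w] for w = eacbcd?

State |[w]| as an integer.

piece 0:e — minimal
piece 1:a — minimal
piece 2:c — minimal
piece 3:b — minimal
piece 4:c rests on {2:c}
piece 5:d rests on {0:e, 1:a, 4:c}
minimal pieces: {0:e, 1:a, 2:c, 3:b}
ways to finish when only these pieces remain (= sum over removing one remaining piece with nothing left below it):
  1 left: {3}→1  {5}→1
  2 left: {0,5}→1  {1,5}→1  {3,5}→2  {4,5}→1
  3 left: {0,1,5}→2  {0,3,5}→3  {0,4,5}→2  {1,3,5}→3  {1,4,5}→2  {2,4,5}→1  {3,4,5}→3
  4 left: {0,1,3,5}→8  {0,1,4,5}→6  {0,2,4,5}→3  {0,3,4,5}→8  {1,2,4,5}→3  {1,3,4,5}→8  {2,3,4,5}→4
  placing 0:e first → 15 extensions
  placing 1:a first → 15 extensions
  placing 2:c first → 30 extensions
  placing 3:b first → 12 extensions
total linear extensions = 72

72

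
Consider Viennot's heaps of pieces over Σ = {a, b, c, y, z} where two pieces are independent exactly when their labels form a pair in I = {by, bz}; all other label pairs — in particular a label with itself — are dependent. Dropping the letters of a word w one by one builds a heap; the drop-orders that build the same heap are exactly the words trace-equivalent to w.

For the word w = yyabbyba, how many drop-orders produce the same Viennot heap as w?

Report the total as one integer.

4

0(y) covers ∅
1(y) covers 0:y
2(a) covers 1:y
3(b) covers 2:a
4(b) covers 3:b
5(y) covers 2:a
6(b) covers 4:b
7(a) covers 5:y, 6:b
floor of heap: 0:y
completions by unplaced set U, small U first (add the entries for U minus each lowest piece of U):
  |U|=1: {7}:1
  |U|=2: {5,7}:1  {6,7}:1
  |U|=3: {4,6,7}:1  {5,6,7}:2
  |U|=4: {3,4,6,7}:1  {4,5,6,7}:3
  |U|=5: {3,4,5,6,7}:4
  |U|=6: {2,3,4,5,6,7}:4
  start at 0(y): 4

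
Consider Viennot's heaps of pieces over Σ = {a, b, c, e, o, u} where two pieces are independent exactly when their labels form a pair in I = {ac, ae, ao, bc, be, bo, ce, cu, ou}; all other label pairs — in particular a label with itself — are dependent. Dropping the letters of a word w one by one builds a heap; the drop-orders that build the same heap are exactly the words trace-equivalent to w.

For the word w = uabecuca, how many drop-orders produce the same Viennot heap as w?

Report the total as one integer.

84

drop 0:u onto floor
drop 1:a onto {0:u}
drop 2:b onto {1:a}
drop 3:e onto {0:u}
drop 4:c onto floor
drop 5:u onto {2:b, 3:e}
drop 6:c onto {4:c}
drop 7:a onto {5:u}
ground layer = {0:u, 4:c}
drop-orders for the pieces not yet dropped (sum over which currently-grounded one goes next):
  1 to go: {6} 1  {7} 1
  2 to go: {4,6} 1  {5,7} 1  {6,7} 2
  3 to go: {2,5,7} 1  {3,5,7} 1  {4,6,7} 3  {5,6,7} 3
  4 to go: {1,2,5,7} 1  {2,3,5,7} 2  {2,5,6,7} 4  {3,5,6,7} 4  {4,5,6,7} 6
  5 to go: {1,2,3,5,7} 3  {1,2,5,6,7} 5  {2,3,5,6,7} 10  {2,4,5,6,7} 10  {3,4,5,6,7} 10
  6 to go: {0,1,2,3,5,7} 3  {1,2,3,5,6,7} 18  {1,2,4,5,6,7} 15  {2,3,4,5,6,7} 30
  if 0:u drops first: 63 orders
  if 4:c drops first: 21 orders
heap linearizations: 84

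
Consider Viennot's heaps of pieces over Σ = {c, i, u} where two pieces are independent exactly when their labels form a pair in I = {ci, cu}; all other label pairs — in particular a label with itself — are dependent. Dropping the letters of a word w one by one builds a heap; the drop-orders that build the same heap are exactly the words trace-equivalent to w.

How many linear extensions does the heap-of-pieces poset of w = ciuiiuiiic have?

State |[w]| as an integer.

45

#0=c has no predecessor
#1=i has no predecessor
#2=u depends on [1:i]
#3=i depends on [2:u]
#4=i depends on [3:i]
#5=u depends on [4:i]
#6=i depends on [5:u]
#7=i depends on [6:i]
#8=i depends on [7:i]
#9=c depends on [0:c]
sources: [0:c, 1:i]
N(rest) = Σ N(rest − s) over sources s of rest; N(one piece) = 1:
  size 1 → [8]=1  [9]=1
  size 2 → [0,9]=1  [7,8]=1  [8,9]=2
  size 3 → [0,8,9]=3  [6,7,8]=1  [7,8,9]=3
  size 4 → [0,7,8,9]=6  [5,6,7,8]=1  [6,7,8,9]=4
  size 5 → [0,6,7,8,9]=10  [4,5,6,7,8]=1  [5,6,7,8,9]=5
  size 6 → [0,5,6,7,8,9]=15  [3,4,5,6,7,8]=1  [4,5,6,7,8,9]=6
  size 7 → [0,4,5,6,7,8,9]=21  [2,3,4,5,6,7,8]=1  [3,4,5,6,7,8,9]=7
  size 8 → [0,3,4,5,6,7,8,9]=28  [1,2,3,4,5,6,7,8]=1  [2,3,4,5,6,7,8,9]=8
  first=0(c) contributes 9
  first=1(i) contributes 36
|[w]| = 45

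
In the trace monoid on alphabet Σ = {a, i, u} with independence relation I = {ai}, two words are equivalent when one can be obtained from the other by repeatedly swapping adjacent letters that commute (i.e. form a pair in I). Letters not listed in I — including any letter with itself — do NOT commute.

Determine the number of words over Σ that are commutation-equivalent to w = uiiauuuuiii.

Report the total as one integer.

3

piece 0:u — minimal
piece 1:i rests on {0:u}
piece 2:i rests on {1:i}
piece 3:a rests on {0:u}
piece 4:u rests on {2:i, 3:a}
piece 5:u rests on {4:u}
piece 6:u rests on {5:u}
piece 7:u rests on {6:u}
piece 8:i rests on {7:u}
piece 9:i rests on {8:i}
piece 10:i rests on {9:i}
minimal pieces: {0:u}
ways to finish when only these pieces remain (= sum over removing one remaining piece with nothing left below it):
  1 left: {10}→1
  2 left: {9,10}→1
  3 left: {8,9,10}→1
  4 left: {7,8,9,10}→1
  5 left: {6,7,8,9,10}→1
  6 left: {5,6,7,8,9,10}→1
  7 left: {4,5,6,7,8,9,10}→1
  8 left: {2,4,5,6,7,8,9,10}→1  {3,4,5,6,7,8,9,10}→1
  9 left: {1,2,4,5,6,7,8,9,10}→1  {2,3,4,5,6,7,8,9,10}→2
  placing 0:u first → 3 extensions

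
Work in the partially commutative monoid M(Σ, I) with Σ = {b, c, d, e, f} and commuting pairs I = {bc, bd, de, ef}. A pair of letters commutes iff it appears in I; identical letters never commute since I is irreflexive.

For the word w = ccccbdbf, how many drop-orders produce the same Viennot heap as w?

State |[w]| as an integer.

21

drop 0:c onto floor
drop 1:c onto {0:c}
drop 2:c onto {1:c}
drop 3:c onto {2:c}
drop 4:b onto floor
drop 5:d onto {3:c}
drop 6:b onto {4:b}
drop 7:f onto {5:d, 6:b}
ground layer = {0:c, 4:b}
drop-orders for the pieces not yet dropped (sum over which currently-grounded one goes next):
  1 to go: {7} 1
  2 to go: {5,7} 1  {6,7} 1
  3 to go: {3,5,7} 1  {4,6,7} 1  {5,6,7} 2
  4 to go: {2,3,5,7} 1  {3,5,6,7} 3  {4,5,6,7} 3
  5 to go: {1,2,3,5,7} 1  {2,3,5,6,7} 4  {3,4,5,6,7} 6
  6 to go: {0,1,2,3,5,7} 1  {1,2,3,5,6,7} 5  {2,3,4,5,6,7} 10
  if 0:c drops first: 15 orders
  if 4:b drops first: 6 orders
heap linearizations: 21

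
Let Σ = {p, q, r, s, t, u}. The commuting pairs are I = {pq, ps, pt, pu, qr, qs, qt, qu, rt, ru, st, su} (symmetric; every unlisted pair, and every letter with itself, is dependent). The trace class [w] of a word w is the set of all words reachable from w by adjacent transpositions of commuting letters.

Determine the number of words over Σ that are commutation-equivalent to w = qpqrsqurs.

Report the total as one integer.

piece 0:q — minimal
piece 1:p — minimal
piece 2:q rests on {0:q}
piece 3:r rests on {1:p}
piece 4:s rests on {3:r}
piece 5:q rests on {2:q}
piece 6:u — minimal
piece 7:r rests on {4:s}
piece 8:s rests on {7:r}
minimal pieces: {0:q, 1:p, 6:u}
ways to finish when only these pieces remain (= sum over removing one remaining piece with nothing left below it):
  1 left: {5}→1  {6}→1  {8}→1
  2 left: {2,5}→1  {5,6}→2  {5,8}→2  {6,8}→2  {7,8}→1
  3 left: {0,2,5}→1  {2,5,6}→3  {2,5,8}→3  {4,7,8}→1  {5,6,8}→6  {5,7,8}→3  {6,7,8}→3
  4 left: {0,2,5,6}→4  {0,2,5,8}→4  {2,5,6,8}→12  {2,5,7,8}→6  {3,4,7,8}→1  {4,5,7,8}→4  {4,6,7,8}→4  {5,6,7,8}→12
  5 left: {0,2,5,6,8}→20  {0,2,5,7,8}→10  {1,3,4,7,8}→1  {2,4,5,7,8}→10  {2,5,6,7,8}→30  {3,4,5,7,8}→5  {3,4,6,7,8}→5  {4,5,6,7,8}→20
  6 left: {0,2,4,5,7,8}→20  {0,2,5,6,7,8}→60  {1,3,4,5,7,8}→6  {1,3,4,6,7,8}→6  {2,3,4,5,7,8}→15  {2,4,5,6,7,8}→60  {3,4,5,6,7,8}→30
  7 left: {0,2,3,4,5,7,8}→35  {0,2,4,5,6,7,8}→140  {1,2,3,4,5,7,8}→21  {1,3,4,5,6,7,8}→42  {2,3,4,5,6,7,8}→105
  placing 0:q first → 168 extensions
  placing 1:p first → 280 extensions
  placing 6:u first → 56 extensions
total linear extensions = 504

504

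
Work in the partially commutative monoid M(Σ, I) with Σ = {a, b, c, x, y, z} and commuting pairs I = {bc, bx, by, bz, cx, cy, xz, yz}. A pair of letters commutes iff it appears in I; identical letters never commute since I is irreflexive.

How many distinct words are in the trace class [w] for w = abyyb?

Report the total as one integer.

#0=a has no predecessor
#1=b depends on [0:a]
#2=y depends on [0:a]
#3=y depends on [2:y]
#4=b depends on [1:b]
sources: [0:a]
N(rest) = Σ N(rest − s) over sources s of rest; N(one piece) = 1:
  size 1 → [3]=1  [4]=1
  size 2 → [1,4]=1  [2,3]=1  [3,4]=2
  size 3 → [1,3,4]=3  [2,3,4]=3
  first=0(a) contributes 6

6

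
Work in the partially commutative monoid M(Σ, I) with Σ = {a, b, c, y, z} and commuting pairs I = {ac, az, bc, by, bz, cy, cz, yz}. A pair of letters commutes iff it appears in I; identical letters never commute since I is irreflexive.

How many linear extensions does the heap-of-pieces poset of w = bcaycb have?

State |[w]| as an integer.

30

#0=b has no predecessor
#1=c has no predecessor
#2=a depends on [0:b]
#3=y depends on [2:a]
#4=c depends on [1:c]
#5=b depends on [2:a]
sources: [0:b, 1:c]
N(rest) = Σ N(rest − s) over sources s of rest; N(one piece) = 1:
  size 1 → [3]=1  [4]=1  [5]=1
  size 2 → [1,4]=1  [3,4]=2  [3,5]=2  [4,5]=2
  size 3 → [1,3,4]=3  [1,4,5]=3  [2,3,5]=2  [3,4,5]=6
  size 4 → [0,2,3,5]=2  [1,3,4,5]=12  [2,3,4,5]=8
  first=0(b) contributes 20
  first=1(c) contributes 10
|[w]| = 30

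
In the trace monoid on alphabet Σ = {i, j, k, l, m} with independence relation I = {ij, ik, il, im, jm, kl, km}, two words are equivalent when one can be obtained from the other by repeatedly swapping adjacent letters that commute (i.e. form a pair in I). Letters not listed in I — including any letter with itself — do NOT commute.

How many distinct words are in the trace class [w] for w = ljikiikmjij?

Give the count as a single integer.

0(l) covers ∅
1(j) covers 0:l
2(i) covers ∅
3(k) covers 1:j
4(i) covers 2:i
5(i) covers 4:i
6(k) covers 3:k
7(m) covers 0:l
8(j) covers 6:k
9(i) covers 5:i
10(j) covers 8:j
floor of heap: 0:l, 2:i
completions by unplaced set U, small U first (add the entries for U minus each lowest piece of U):
  |U|=1: {7}:1  {9}:1  {10}:1
  |U|=2: {5,9}:1  {7,9}:2  {7,10}:2  {8,10}:1  {9,10}:2
  |U|=3: {4,5,9}:1  {5,7,9}:3  {5,9,10}:3  {6,8,10}:1  {7,8,10}:3  {7,9,10}:6  {8,9,10}:3
  |U|=4: {2,4,5,9}:1  {3,6,8,10}:1  {4,5,7,9}:4  {4,5,9,10}:4  {5,7,9,10}:12  {5,8,9,10}:6  {6,7,8,10}:4  {6,8,9,10}:4  {7,8,9,10}:12
  |U|=5: {1,3,6,8,10}:1  {2,4,5,7,9}:5  {2,4,5,9,10}:5  {3,6,7,8,10}:5  {3,6,8,9,10}:5  {4,5,7,9,10}:20  {4,5,8,9,10}:10  {5,6,8,9,10}:10  {5,7,8,9,10}:30  {6,7,8,9,10}:20
  |U|=6: {1,3,6,7,8,10}:6  {1,3,6,8,9,10}:6  {2,4,5,7,9,10}:30  {2,4,5,8,9,10}:15  {3,5,6,8,9,10}:15  {3,6,7,8,9,10}:30  {4,5,6,8,9,10}:20  {4,5,7,8,9,10}:60  {5,6,7,8,9,10}:60
  |U|=7: {0,1,3,6,7,8,10}:6  {1,3,5,6,8,9,10}:21  {1,3,6,7,8,9,10}:42  {2,4,5,6,8,9,10}:35  {2,4,5,7,8,9,10}:105  {3,4,5,6,8,9,10}:35  {3,5,6,7,8,9,10}:105  {4,5,6,7,8,9,10}:140
  |U|=8: {0,1,3,6,7,8,9,10}:48  {1,3,4,5,6,8,9,10}:56  {1,3,5,6,7,8,9,10}:168  {2,3,4,5,6,8,9,10}:70  {2,4,5,6,7,8,9,10}:280  {3,4,5,6,7,8,9,10}:280
  |U|=9: {0,1,3,5,6,7,8,9,10}:216  {1,2,3,4,5,6,8,9,10}:126  {1,3,4,5,6,7,8,9,10}:504  {2,3,4,5,6,7,8,9,10}:630
  start at 0(l): 1260
  start at 2(i): 720
sum over floor = 1980

1980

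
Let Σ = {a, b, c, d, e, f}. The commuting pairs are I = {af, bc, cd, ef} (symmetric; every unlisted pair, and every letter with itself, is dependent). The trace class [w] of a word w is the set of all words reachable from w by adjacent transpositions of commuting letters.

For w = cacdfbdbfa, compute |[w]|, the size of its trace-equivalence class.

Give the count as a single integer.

0(c) covers ∅
1(a) covers 0:c
2(c) covers 1:a
3(d) covers 1:a
4(f) covers 2:c, 3:d
5(b) covers 4:f
6(d) covers 5:b
7(b) covers 6:d
8(f) covers 7:b
9(a) covers 7:b
floor of heap: 0:c
completions by unplaced set U, small U first (add the entries for U minus each lowest piece of U):
  |U|=1: {8}:1  {9}:1
  |U|=2: {8,9}:2
  |U|=3: {7,8,9}:2
  |U|=4: {6,7,8,9}:2
  |U|=5: {5,6,7,8,9}:2
  |U|=6: {4,5,6,7,8,9}:2
  |U|=7: {2,4,5,6,7,8,9}:2  {3,4,5,6,7,8,9}:2
  |U|=8: {2,3,4,5,6,7,8,9}:4
  start at 0(c): 4

4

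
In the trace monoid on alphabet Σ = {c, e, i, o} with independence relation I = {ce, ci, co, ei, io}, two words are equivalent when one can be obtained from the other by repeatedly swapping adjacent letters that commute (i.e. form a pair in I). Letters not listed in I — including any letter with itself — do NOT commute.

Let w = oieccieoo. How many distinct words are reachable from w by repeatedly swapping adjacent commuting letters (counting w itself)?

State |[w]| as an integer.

756

drop 0:o onto floor
drop 1:i onto floor
drop 2:e onto {0:o}
drop 3:c onto floor
drop 4:c onto {3:c}
drop 5:i onto {1:i}
drop 6:e onto {2:e}
drop 7:o onto {6:e}
drop 8:o onto {7:o}
ground layer = {0:o, 1:i, 3:c}
drop-orders for the pieces not yet dropped (sum over which currently-grounded one goes next):
  1 to go: {4} 1  {5} 1  {8} 1
  2 to go: {1,5} 1  {3,4} 1  {4,5} 2  {4,8} 2  {5,8} 2  {7,8} 1
  3 to go: {1,4,5} 3  {1,5,8} 3  {3,4,5} 3  {3,4,8} 3  {4,5,8} 6  {4,7,8} 3  {5,7,8} 3  {6,7,8} 1
  4 to go: {1,3,4,5} 6  {1,4,5,8} 12  {1,5,7,8} 6  {2,6,7,8} 1  {3,4,5,8} 12  {3,4,7,8} 6  {4,5,7,8} 12  {4,6,7,8} 4  {5,6,7,8} 4
  5 to go: {0,2,6,7,8} 1  {1,3,4,5,8} 30  {1,4,5,7,8} 30  {1,5,6,7,8} 10  {2,4,6,7,8} 5  {2,5,6,7,8} 5  {3,4,5,7,8} 30  {3,4,6,7,8} 10  {4,5,6,7,8} 20
  6 to go: {0,2,4,6,7,8} 6  {0,2,5,6,7,8} 6  {1,2,5,6,7,8} 15  {1,3,4,5,7,8} 90  {1,4,5,6,7,8} 60  {2,3,4,6,7,8} 15  {2,4,5,6,7,8} 30  {3,4,5,6,7,8} 60
  7 to go: {0,1,2,5,6,7,8} 21  {0,2,3,4,6,7,8} 21  {0,2,4,5,6,7,8} 42  {1,2,4,5,6,7,8} 105  {1,3,4,5,6,7,8} 210  {2,3,4,5,6,7,8} 105
  if 0:o drops first: 420 orders
  if 1:i drops first: 168 orders
  if 3:c drops first: 168 orders
heap linearizations: 756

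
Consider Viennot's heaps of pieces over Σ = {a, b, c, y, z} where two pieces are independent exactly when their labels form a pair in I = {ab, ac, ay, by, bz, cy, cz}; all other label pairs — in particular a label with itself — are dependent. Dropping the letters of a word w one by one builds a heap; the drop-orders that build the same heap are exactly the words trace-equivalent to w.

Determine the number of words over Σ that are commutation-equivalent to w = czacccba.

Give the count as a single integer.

56

drop 0:c onto floor
drop 1:z onto floor
drop 2:a onto {1:z}
drop 3:c onto {0:c}
drop 4:c onto {3:c}
drop 5:c onto {4:c}
drop 6:b onto {5:c}
drop 7:a onto {2:a}
ground layer = {0:c, 1:z}
drop-orders for the pieces not yet dropped (sum over which currently-grounded one goes next):
  1 to go: {6} 1  {7} 1
  2 to go: {2,7} 1  {5,6} 1  {6,7} 2
  3 to go: {1,2,7} 1  {2,6,7} 3  {4,5,6} 1  {5,6,7} 3
  4 to go: {1,2,6,7} 4  {2,5,6,7} 6  {3,4,5,6} 1  {4,5,6,7} 4
  5 to go: {0,3,4,5,6} 1  {1,2,5,6,7} 10  {2,4,5,6,7} 10  {3,4,5,6,7} 5
  6 to go: {0,3,4,5,6,7} 6  {1,2,4,5,6,7} 20  {2,3,4,5,6,7} 15
  if 0:c drops first: 35 orders
  if 1:z drops first: 21 orders
heap linearizations: 56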